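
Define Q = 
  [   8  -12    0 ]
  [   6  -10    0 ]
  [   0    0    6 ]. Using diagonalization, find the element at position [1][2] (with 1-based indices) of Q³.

-144

Characteristic polynomial: s^3 - 4s^2 - 20s + 48 = (s - 6)(s - 2)(s + 4), so the eigenvalues are -4, 2, 6.
s=6: eigenvector (0, 0, 1).
s=2: eigenvector (-2, -1, 0).
s=-4: eigenvector (1, 1, 0).
P = [[0, -2, 1], [0, -1, 1], [1, 0, 0]], D = diag(6, 2, -4), P⁻¹ = [[0, 0, 1], [-1, 1, 0], [-1, 2, 0]].
Q³ = P·diag(216, 8, -64)·P⁻¹ = [[80, -144, 0], [72, -136, 0], [0, 0, 216]].
The requested entry is -144.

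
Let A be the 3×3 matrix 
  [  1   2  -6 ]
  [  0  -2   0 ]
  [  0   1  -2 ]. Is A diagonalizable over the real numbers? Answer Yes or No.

Characteristic polynomial: p(r) = r^3 + 3r^2 - 4 = (r - 1)(r + 2)^2.
r = -2 has algebraic multiplicity 2; rank(A + 2I) = 2, so geometric multiplicity = 1.
Geometric multiplicity < algebraic multiplicity, so A is not diagonalizable.

No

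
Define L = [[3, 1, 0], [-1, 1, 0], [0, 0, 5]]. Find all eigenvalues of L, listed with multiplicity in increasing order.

Characteristic polynomial: p(μ) = μ^3 - 9μ^2 + 24μ - 20 = (μ - 5)(μ - 2)^2.
Roots (with multiplicity): 2, 2, 5.

2, 2, 5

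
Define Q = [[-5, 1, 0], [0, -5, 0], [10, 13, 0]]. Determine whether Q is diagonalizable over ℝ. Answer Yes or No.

No

Characteristic polynomial: p(s) = s^3 + 10s^2 + 25s = s(s + 5)^2.
s = -5 has algebraic multiplicity 2; rank(Q + 5I) = 2, so geometric multiplicity = 1.
Geometric multiplicity < algebraic multiplicity, so Q is not diagonalizable.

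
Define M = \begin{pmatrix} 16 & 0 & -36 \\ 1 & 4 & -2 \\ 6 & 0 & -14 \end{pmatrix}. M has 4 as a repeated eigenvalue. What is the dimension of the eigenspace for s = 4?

M − 4I = [[12, 0, -36], [1, 0, -2], [6, 0, -18]].
This matrix has rank 2, so its null space has dimension 3 − 2 = 1.

1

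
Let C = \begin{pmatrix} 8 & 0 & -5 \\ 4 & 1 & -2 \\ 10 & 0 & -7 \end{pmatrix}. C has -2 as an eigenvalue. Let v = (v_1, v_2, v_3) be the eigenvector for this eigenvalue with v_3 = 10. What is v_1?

C + 2I = [[10, 0, -5], [4, 3, -2], [10, 0, -5]].
Solving (C + 2I)v = 0 gives the eigenspace spanned by (5, 0, 10).
With v_3 = 10, v = (5, 0, 10), so v_1 = 5.

5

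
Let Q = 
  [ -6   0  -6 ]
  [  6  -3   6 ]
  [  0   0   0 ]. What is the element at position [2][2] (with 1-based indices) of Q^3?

Characteristic polynomial: t^3 + 9t^2 + 18t = t(t + 3)(t + 6), so the eigenvalues are -6, -3, 0.
t=-6: eigenvector (1, -2, 0).
t=-3: eigenvector (0, 1, 0).
t=0: eigenvector (1, 0, -1).
P = [[1, 0, 1], [-2, 1, 0], [0, 0, -1]], D = diag(-6, -3, 0), P⁻¹ = [[1, 0, 1], [2, 1, 2], [0, 0, -1]].
Q³ = P·diag(-216, -27, 0)·P⁻¹ = [[-216, 0, -216], [378, -27, 378], [0, 0, 0]].
The requested entry is -27.

-27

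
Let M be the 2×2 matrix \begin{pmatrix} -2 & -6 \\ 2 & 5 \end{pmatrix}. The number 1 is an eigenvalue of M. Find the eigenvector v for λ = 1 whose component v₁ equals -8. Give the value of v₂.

4

M − 1I = [[-3, -6], [2, 4]].
Solving (M − 1I)v = 0 gives the eigenspace spanned by (-8, 4).
With v₁ = -8, v = (-8, 4), so v₂ = 4.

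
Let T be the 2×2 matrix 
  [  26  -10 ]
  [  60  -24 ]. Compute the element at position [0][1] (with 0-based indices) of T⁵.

-8800

Characteristic polynomial: μ^2 - 2μ - 24 = (μ - 6)(μ + 4), so the eigenvalues are -4, 6.
μ=6: eigenvector (-1, -2).
μ=-4: eigenvector (1, 3).
P = [[-1, 1], [-2, 3]], D = diag(6, -4), P⁻¹ = [[-3, 1], [-2, 1]].
T⁵ = P·diag(7776, -1024)·P⁻¹ = [[25376, -8800], [52800, -18624]].
The requested entry is -8800.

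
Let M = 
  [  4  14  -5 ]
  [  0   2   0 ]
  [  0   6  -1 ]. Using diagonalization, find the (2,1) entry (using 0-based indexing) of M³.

Characteristic polynomial: t^3 - 5t^2 + 2t + 8 = (t - 4)(t - 2)(t + 1), so the eigenvalues are -1, 2, 4.
t=4: eigenvector (1, 0, 0).
t=2: eigenvector (-2, 1, 2).
t=-1: eigenvector (1, 0, 1).
P = [[1, -2, 1], [0, 1, 0], [0, 2, 1]], D = diag(4, 2, -1), P⁻¹ = [[1, 4, -1], [0, 1, 0], [0, -2, 1]].
M³ = P·diag(64, 8, -1)·P⁻¹ = [[64, 242, -65], [0, 8, 0], [0, 18, -1]].
The requested entry is 18.

18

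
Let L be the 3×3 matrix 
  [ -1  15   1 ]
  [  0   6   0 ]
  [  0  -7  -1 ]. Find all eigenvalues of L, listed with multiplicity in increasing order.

Characteristic polynomial: p(λ) = λ^3 - 4λ^2 - 11λ - 6 = (λ - 6)(λ + 1)^2.
Roots (with multiplicity): -1, -1, 6.

-1, -1, 6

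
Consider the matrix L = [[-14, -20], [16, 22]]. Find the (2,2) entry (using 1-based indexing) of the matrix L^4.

6416

Characteristic polynomial: t^2 - 8t + 12 = (t - 6)(t - 2), so the eigenvalues are 2, 6.
t=6: eigenvector (1, -1).
t=2: eigenvector (5, -4).
P = [[1, 5], [-1, -4]], D = diag(6, 2), P⁻¹ = [[-4, -5], [1, 1]].
L⁴ = P·diag(1296, 16)·P⁻¹ = [[-5104, -6400], [5120, 6416]].
The requested entry is 6416.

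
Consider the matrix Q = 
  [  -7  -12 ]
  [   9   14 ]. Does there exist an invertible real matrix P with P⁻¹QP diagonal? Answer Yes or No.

Yes

Characteristic polynomial: p(λ) = λ^2 - 7λ + 10 = (λ - 5)(λ - 2).
All 2 eigenvalues are distinct, so Q is diagonalizable.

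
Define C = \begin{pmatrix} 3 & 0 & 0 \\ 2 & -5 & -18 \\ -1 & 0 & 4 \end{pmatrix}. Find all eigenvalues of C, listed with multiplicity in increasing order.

Characteristic polynomial: p(t) = t^3 - 2t^2 - 23t + 60 = (t - 4)(t - 3)(t + 5).
Roots (with multiplicity): -5, 3, 4.

-5, 3, 4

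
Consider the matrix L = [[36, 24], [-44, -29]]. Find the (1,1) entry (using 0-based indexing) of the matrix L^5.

-24749

Characteristic polynomial: r^2 - 7r + 12 = (r - 4)(r - 3), so the eigenvalues are 3, 4.
r=3: eigenvector (-8, 11).
r=4: eigenvector (-3, 4).
P = [[-8, -3], [11, 4]], D = diag(3, 4), P⁻¹ = [[4, 3], [-11, -8]].
L⁵ = P·diag(243, 1024)·P⁻¹ = [[26016, 18744], [-34364, -24749]].
The requested entry is -24749.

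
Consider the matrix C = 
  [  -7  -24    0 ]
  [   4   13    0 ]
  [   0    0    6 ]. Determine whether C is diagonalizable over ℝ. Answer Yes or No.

Characteristic polynomial: p(t) = t^3 - 12t^2 + 41t - 30 = (t - 6)(t - 5)(t - 1).
All 3 eigenvalues are distinct, so C is diagonalizable.

Yes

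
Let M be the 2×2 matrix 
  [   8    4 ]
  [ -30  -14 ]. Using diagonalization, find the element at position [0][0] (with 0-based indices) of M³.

272

Characteristic polynomial: s^2 + 6s + 8 = (s + 2)(s + 4), so the eigenvalues are -4, -2.
s=-4: eigenvector (1, -3).
s=-2: eigenvector (2, -5).
P = [[1, 2], [-3, -5]], D = diag(-4, -2), P⁻¹ = [[-5, -2], [3, 1]].
M³ = P·diag(-64, -8)·P⁻¹ = [[272, 112], [-840, -344]].
The requested entry is 272.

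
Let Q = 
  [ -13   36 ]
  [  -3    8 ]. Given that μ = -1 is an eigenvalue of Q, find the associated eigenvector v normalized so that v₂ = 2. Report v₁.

6

Q + 1I = [[-12, 36], [-3, 9]].
Solving (Q + 1I)v = 0 gives the eigenspace spanned by (6, 2).
With v₂ = 2, v = (6, 2), so v₁ = 6.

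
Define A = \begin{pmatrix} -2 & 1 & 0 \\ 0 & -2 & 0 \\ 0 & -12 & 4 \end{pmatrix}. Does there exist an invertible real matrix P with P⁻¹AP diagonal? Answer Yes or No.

No

Characteristic polynomial: p(s) = s^3 - 12s - 16 = (s - 4)(s + 2)^2.
s = -2 has algebraic multiplicity 2; rank(A + 2I) = 2, so geometric multiplicity = 1.
Geometric multiplicity < algebraic multiplicity, so A is not diagonalizable.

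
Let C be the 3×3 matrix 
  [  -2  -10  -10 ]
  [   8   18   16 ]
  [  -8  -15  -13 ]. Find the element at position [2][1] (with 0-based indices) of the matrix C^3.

-45

Characteristic polynomial: r^3 - 3r^2 - 4r + 12 = (r - 3)(r - 2)(r + 2), so the eigenvalues are -2, 2, 3.
r=-2: eigenvector (1, -2, 2).
r=2: eigenvector (0, 1, -1).
r=3: eigenvector (-2, 0, 1).
P = [[1, 0, -2], [-2, 1, 0], [2, -1, 1]], D = diag(-2, 2, 3), P⁻¹ = [[1, 2, 2], [2, 5, 4], [0, 1, 1]].
C³ = P·diag(-8, 8, 27)·P⁻¹ = [[-8, -70, -70], [32, 72, 64], [-32, -45, -37]].
The requested entry is -45.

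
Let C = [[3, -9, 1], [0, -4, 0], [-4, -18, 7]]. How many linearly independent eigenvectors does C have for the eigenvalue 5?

C − 5I = [[-2, -9, 1], [0, -9, 0], [-4, -18, 2]].
This matrix has rank 2, so its null space has dimension 3 − 2 = 1.

1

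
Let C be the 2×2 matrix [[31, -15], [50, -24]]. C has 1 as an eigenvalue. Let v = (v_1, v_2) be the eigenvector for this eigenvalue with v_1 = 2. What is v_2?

C − 1I = [[30, -15], [50, -25]].
Solving (C − 1I)v = 0 gives the eigenspace spanned by (2, 4).
With v_1 = 2, v = (2, 4), so v_2 = 4.

4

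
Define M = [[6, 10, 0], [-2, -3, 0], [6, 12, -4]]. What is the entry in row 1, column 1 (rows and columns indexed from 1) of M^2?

16

Characteristic polynomial: λ^3 + λ^2 - 10λ + 8 = (λ - 2)(λ - 1)(λ + 4), so the eigenvalues are -4, 1, 2.
λ=2: eigenvector (5, -2, 1).
λ=1: eigenvector (-2, 1, 0).
λ=-4: eigenvector (0, 0, 1).
P = [[5, -2, 0], [-2, 1, 0], [1, 0, 1]], D = diag(2, 1, -4), P⁻¹ = [[1, 2, 0], [2, 5, 0], [-1, -2, 1]].
M² = P·diag(4, 1, 16)·P⁻¹ = [[16, 30, 0], [-6, -11, 0], [-12, -24, 16]].
The requested entry is 16.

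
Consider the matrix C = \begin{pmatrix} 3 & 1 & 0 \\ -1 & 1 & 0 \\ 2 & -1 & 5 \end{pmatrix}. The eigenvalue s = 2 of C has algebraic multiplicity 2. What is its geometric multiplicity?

C − 2I = [[1, 1, 0], [-1, -1, 0], [2, -1, 3]].
This matrix has rank 2, so its null space has dimension 3 − 2 = 1.

1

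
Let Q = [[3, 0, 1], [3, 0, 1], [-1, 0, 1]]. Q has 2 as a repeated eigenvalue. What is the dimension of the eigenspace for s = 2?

1

Q − 2I = [[1, 0, 1], [3, -2, 1], [-1, 0, -1]].
This matrix has rank 2, so its null space has dimension 3 − 2 = 1.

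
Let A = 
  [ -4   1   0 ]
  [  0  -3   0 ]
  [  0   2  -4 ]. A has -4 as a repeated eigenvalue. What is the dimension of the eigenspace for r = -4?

2

A + 4I = [[0, 1, 0], [0, 1, 0], [0, 2, 0]].
This matrix has rank 1, so its null space has dimension 3 − 1 = 2.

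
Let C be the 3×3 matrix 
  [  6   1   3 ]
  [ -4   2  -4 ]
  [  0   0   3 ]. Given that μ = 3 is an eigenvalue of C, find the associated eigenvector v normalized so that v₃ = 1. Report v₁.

-1

C − 3I = [[3, 1, 3], [-4, -1, -4], [0, 0, 0]].
Solving (C − 3I)v = 0 gives the eigenspace spanned by (-1, 0, 1).
With v₃ = 1, v = (-1, 0, 1), so v₁ = -1.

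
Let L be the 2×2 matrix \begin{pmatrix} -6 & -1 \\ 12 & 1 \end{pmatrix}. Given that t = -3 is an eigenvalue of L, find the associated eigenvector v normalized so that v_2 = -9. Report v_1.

L + 3I = [[-3, -1], [12, 4]].
Solving (L + 3I)v = 0 gives the eigenspace spanned by (3, -9).
With v_2 = -9, v = (3, -9), so v_1 = 3.

3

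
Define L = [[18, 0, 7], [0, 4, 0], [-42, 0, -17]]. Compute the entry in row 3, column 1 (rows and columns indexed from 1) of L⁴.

Characteristic polynomial: μ^3 - 5μ^2 - 8μ + 48 = (μ - 4)^2(μ + 3), so the eigenvalues are -3, 4, 4.
μ=4: eigenvector (1, 0, -2).
μ=4: eigenvector (1, 1, -2).
μ=-3: eigenvector (-1, 0, 3).
P = [[1, 1, -1], [0, 1, 0], [-2, -2, 3]], D = diag(4, 4, -3), P⁻¹ = [[3, -1, 1], [0, 1, 0], [2, 0, 1]].
L⁴ = P·diag(256, 256, 81)·P⁻¹ = [[606, 0, 175], [0, 256, 0], [-1050, 0, -269]].
The requested entry is -1050.

-1050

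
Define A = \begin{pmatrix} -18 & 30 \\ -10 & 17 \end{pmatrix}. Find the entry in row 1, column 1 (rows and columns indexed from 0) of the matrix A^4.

-179

Characteristic polynomial: t^2 + t - 6 = (t - 2)(t + 3), so the eigenvalues are -3, 2.
t=-3: eigenvector (-2, -1).
t=2: eigenvector (-3, -2).
P = [[-2, -3], [-1, -2]], D = diag(-3, 2), P⁻¹ = [[-2, 3], [1, -2]].
A⁴ = P·diag(81, 16)·P⁻¹ = [[276, -390], [130, -179]].
The requested entry is -179.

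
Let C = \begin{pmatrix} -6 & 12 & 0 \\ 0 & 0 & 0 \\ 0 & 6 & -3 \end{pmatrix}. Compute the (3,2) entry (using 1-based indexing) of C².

-18

Characteristic polynomial: μ^3 + 9μ^2 + 18μ = μ(μ + 3)(μ + 6), so the eigenvalues are -6, -3, 0.
μ=-6: eigenvector (1, 0, 0).
μ=0: eigenvector (2, 1, 2).
μ=-3: eigenvector (0, 0, 1).
P = [[1, 2, 0], [0, 1, 0], [0, 2, 1]], D = diag(-6, 0, -3), P⁻¹ = [[1, -2, 0], [0, 1, 0], [0, -2, 1]].
C² = P·diag(36, 0, 9)·P⁻¹ = [[36, -72, 0], [0, 0, 0], [0, -18, 9]].
The requested entry is -18.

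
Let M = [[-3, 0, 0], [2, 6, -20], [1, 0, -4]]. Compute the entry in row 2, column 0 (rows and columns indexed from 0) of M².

-7

Characteristic polynomial: t^3 + t^2 - 30t - 72 = (t - 6)(t + 3)(t + 4), so the eigenvalues are -4, -3, 6.
t=-3: eigenvector (1, 2, 1).
t=6: eigenvector (0, 1, 0).
t=-4: eigenvector (0, 2, 1).
P = [[1, 0, 0], [2, 1, 2], [1, 0, 1]], D = diag(-3, 6, -4), P⁻¹ = [[1, 0, 0], [0, 1, -2], [-1, 0, 1]].
M² = P·diag(9, 36, 16)·P⁻¹ = [[9, 0, 0], [-14, 36, -40], [-7, 0, 16]].
The requested entry is -7.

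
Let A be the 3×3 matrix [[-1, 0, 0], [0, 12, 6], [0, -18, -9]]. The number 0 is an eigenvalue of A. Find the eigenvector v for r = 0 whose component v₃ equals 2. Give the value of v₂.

A = [[-1, 0, 0], [0, 12, 6], [0, -18, -9]].
Solving (A)v = 0 gives the eigenspace spanned by (0, -1, 2).
With v₃ = 2, v = (0, -1, 2), so v₂ = -1.

-1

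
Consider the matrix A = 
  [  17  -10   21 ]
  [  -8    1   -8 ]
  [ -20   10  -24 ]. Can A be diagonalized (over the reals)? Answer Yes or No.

Yes

Characteristic polynomial: p(μ) = μ^3 + 6μ^2 + 5μ - 12 = (μ - 1)(μ + 3)(μ + 4).
All 3 eigenvalues are distinct, so A is diagonalizable.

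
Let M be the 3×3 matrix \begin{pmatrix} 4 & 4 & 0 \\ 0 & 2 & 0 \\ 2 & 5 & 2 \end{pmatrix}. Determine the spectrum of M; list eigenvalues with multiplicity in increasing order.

2, 2, 4

Characteristic polynomial: p(λ) = λ^3 - 8λ^2 + 20λ - 16 = (λ - 4)(λ - 2)^2.
Roots (with multiplicity): 2, 2, 4.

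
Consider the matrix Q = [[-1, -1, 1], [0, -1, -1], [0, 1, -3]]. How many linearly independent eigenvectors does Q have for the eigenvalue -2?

Q + 2I = [[1, -1, 1], [0, 1, -1], [0, 1, -1]].
This matrix has rank 2, so its null space has dimension 3 − 2 = 1.

1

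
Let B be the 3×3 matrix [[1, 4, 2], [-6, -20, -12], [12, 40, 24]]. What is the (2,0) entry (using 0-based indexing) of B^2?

60

Characteristic polynomial: s^3 - 5s^2 + 4s = s(s - 4)(s - 1), so the eigenvalues are 0, 1, 4.
s=1: eigenvector (1, 2, -4).
s=0: eigenvector (-2, 0, 1).
s=4: eigenvector (0, 1, -2).
P = [[1, -2, 0], [2, 0, 1], [-4, 1, -2]], D = diag(1, 0, 4), P⁻¹ = [[1, 4, 2], [0, 2, 1], [-2, -7, -4]].
B² = P·diag(1, 0, 16)·P⁻¹ = [[1, 4, 2], [-30, -104, -60], [60, 208, 120]].
The requested entry is 60.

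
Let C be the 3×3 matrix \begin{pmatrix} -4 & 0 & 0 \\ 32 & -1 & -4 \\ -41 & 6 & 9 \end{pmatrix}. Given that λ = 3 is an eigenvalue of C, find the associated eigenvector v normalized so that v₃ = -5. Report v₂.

5

C − 3I = [[-7, 0, 0], [32, -4, -4], [-41, 6, 6]].
Solving (C − 3I)v = 0 gives the eigenspace spanned by (0, 5, -5).
With v₃ = -5, v = (0, 5, -5), so v₂ = 5.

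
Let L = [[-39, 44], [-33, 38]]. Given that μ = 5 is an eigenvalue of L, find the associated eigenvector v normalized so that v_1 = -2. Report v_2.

L − 5I = [[-44, 44], [-33, 33]].
Solving (L − 5I)v = 0 gives the eigenspace spanned by (-2, -2).
With v_1 = -2, v = (-2, -2), so v_2 = -2.

-2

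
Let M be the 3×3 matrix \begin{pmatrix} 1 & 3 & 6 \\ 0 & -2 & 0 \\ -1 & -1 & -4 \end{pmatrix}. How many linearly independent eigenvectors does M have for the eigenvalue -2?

2

M + 2I = [[3, 3, 6], [0, 0, 0], [-1, -1, -2]].
This matrix has rank 1, so its null space has dimension 3 − 1 = 2.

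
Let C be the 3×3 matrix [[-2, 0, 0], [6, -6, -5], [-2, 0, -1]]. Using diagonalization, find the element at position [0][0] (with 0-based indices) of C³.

Characteristic polynomial: s^3 + 9s^2 + 20s + 12 = (s + 1)(s + 2)(s + 6), so the eigenvalues are -6, -2, -1.
s=-1: eigenvector (0, -1, 1).
s=-6: eigenvector (0, 1, 0).
s=-2: eigenvector (1, -1, 2).
P = [[0, 0, 1], [-1, 1, -1], [1, 0, 2]], D = diag(-1, -6, -2), P⁻¹ = [[-2, 0, 1], [-1, 1, 1], [1, 0, 0]].
C³ = P·diag(-1, -216, -8)·P⁻¹ = [[-8, 0, 0], [222, -216, -215], [-14, 0, -1]].
The requested entry is -8.

-8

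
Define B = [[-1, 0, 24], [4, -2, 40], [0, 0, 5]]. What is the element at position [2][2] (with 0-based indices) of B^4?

625

Characteristic polynomial: t^3 - 2t^2 - 13t - 10 = (t - 5)(t + 1)(t + 2), so the eigenvalues are -2, -1, 5.
t=-1: eigenvector (1, 4, 0).
t=-2: eigenvector (0, 1, 0).
t=5: eigenvector (4, 8, 1).
P = [[1, 0, 4], [4, 1, 8], [0, 0, 1]], D = diag(-1, -2, 5), P⁻¹ = [[1, 0, -4], [-4, 1, 8], [0, 0, 1]].
B⁴ = P·diag(1, 16, 625)·P⁻¹ = [[1, 0, 2496], [-60, 16, 5112], [0, 0, 625]].
The requested entry is 625.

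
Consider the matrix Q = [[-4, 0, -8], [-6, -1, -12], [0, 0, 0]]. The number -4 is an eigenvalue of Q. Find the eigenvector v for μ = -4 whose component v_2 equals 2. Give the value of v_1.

1

Q + 4I = [[0, 0, -8], [-6, 3, -12], [0, 0, 4]].
Solving (Q + 4I)v = 0 gives the eigenspace spanned by (1, 2, 0).
With v_2 = 2, v = (1, 2, 0), so v_1 = 1.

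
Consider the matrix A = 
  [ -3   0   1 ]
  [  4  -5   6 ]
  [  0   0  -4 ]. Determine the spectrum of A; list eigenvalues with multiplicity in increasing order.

Characteristic polynomial: p(s) = s^3 + 12s^2 + 47s + 60 = (s + 3)(s + 4)(s + 5).
Roots (with multiplicity): -5, -4, -3.

-5, -4, -3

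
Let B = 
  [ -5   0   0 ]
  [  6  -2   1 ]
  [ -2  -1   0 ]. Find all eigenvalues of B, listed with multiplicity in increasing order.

-5, -1, -1

Characteristic polynomial: p(t) = t^3 + 7t^2 + 11t + 5 = (t + 1)^2(t + 5).
Roots (with multiplicity): -5, -1, -1.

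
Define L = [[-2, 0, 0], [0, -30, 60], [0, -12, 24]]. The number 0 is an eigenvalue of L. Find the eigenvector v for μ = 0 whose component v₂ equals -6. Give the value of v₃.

L = [[-2, 0, 0], [0, -30, 60], [0, -12, 24]].
Solving (L)v = 0 gives the eigenspace spanned by (0, -6, -3).
With v₂ = -6, v = (0, -6, -3), so v₃ = -3.

-3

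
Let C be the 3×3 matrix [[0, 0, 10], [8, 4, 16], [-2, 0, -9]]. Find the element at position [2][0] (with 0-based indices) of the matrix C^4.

Characteristic polynomial: λ^3 + 5λ^2 - 16λ - 80 = (λ - 4)(λ + 4)(λ + 5), so the eigenvalues are -5, -4, 4.
λ=-5: eigenvector (-2, 0, 1).
λ=4: eigenvector (0, 1, 0).
λ=-4: eigenvector (5, -1, -2).
P = [[-2, 0, 5], [0, 1, -1], [1, 0, -2]], D = diag(-5, 4, -4), P⁻¹ = [[2, 0, 5], [1, 1, 2], [1, 0, 2]].
C⁴ = P·diag(625, 256, 256)·P⁻¹ = [[-1220, 0, -3690], [0, 256, 0], [738, 0, 2101]].
The requested entry is 738.

738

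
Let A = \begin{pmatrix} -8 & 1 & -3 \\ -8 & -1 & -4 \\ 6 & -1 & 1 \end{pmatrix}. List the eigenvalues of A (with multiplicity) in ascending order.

Characteristic polynomial: p(λ) = λ^3 + 8λ^2 + 21λ + 18 = (λ + 2)(λ + 3)^2.
Roots (with multiplicity): -3, -3, -2.

-3, -3, -2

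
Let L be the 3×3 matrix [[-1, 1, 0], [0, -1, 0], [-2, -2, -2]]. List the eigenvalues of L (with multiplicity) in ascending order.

Characteristic polynomial: p(s) = s^3 + 4s^2 + 5s + 2 = (s + 1)^2(s + 2).
Roots (with multiplicity): -2, -1, -1.

-2, -1, -1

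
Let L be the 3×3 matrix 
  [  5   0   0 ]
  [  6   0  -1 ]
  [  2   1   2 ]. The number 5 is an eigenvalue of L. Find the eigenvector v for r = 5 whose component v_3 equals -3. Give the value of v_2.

-3

L − 5I = [[0, 0, 0], [6, -5, -1], [2, 1, -3]].
Solving (L − 5I)v = 0 gives the eigenspace spanned by (-3, -3, -3).
With v_3 = -3, v = (-3, -3, -3), so v_2 = -3.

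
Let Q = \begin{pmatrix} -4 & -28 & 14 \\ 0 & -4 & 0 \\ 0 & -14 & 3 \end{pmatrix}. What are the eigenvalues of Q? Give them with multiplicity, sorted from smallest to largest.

-4, -4, 3

Characteristic polynomial: p(r) = r^3 + 5r^2 - 8r - 48 = (r - 3)(r + 4)^2.
Roots (with multiplicity): -4, -4, 3.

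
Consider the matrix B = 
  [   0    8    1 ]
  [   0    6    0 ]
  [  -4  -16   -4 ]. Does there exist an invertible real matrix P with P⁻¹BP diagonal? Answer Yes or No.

No

Characteristic polynomial: p(r) = r^3 - 2r^2 - 20r - 24 = (r - 6)(r + 2)^2.
r = -2 has algebraic multiplicity 2; rank(B + 2I) = 2, so geometric multiplicity = 1.
Geometric multiplicity < algebraic multiplicity, so B is not diagonalizable.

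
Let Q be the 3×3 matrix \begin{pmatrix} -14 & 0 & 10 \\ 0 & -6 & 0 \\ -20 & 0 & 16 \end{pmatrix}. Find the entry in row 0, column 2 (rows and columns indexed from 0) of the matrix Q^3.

Characteristic polynomial: t^3 + 4t^2 - 36t - 144 = (t - 6)(t + 4)(t + 6), so the eigenvalues are -6, -4, 6.
t=-4: eigenvector (1, 0, 1).
t=-6: eigenvector (0, 1, 0).
t=6: eigenvector (1, 0, 2).
P = [[1, 0, 1], [0, 1, 0], [1, 0, 2]], D = diag(-4, -6, 6), P⁻¹ = [[2, 0, -1], [0, 1, 0], [-1, 0, 1]].
Q³ = P·diag(-64, -216, 216)·P⁻¹ = [[-344, 0, 280], [0, -216, 0], [-560, 0, 496]].
The requested entry is 280.

280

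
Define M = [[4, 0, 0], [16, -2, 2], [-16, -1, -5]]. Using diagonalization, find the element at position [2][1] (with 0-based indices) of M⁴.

Characteristic polynomial: t^3 + 3t^2 - 16t - 48 = (t - 4)(t + 3)(t + 4), so the eigenvalues are -4, -3, 4.
t=-3: eigenvector (0, 2, -1).
t=4: eigenvector (1, 2, -2).
t=-4: eigenvector (0, -1, 1).
P = [[0, 1, 0], [2, 2, -1], [-1, -2, 1]], D = diag(-3, 4, -4), P⁻¹ = [[0, 1, 1], [1, 0, 0], [2, 1, 2]].
M⁴ = P·diag(81, 256, 256)·P⁻¹ = [[256, 0, 0], [0, -94, -350], [0, 175, 431]].
The requested entry is 175.

175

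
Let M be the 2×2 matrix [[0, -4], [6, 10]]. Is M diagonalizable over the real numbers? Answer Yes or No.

Yes

Characteristic polynomial: p(λ) = λ^2 - 10λ + 24 = (λ - 6)(λ - 4).
All 2 eigenvalues are distinct, so M is diagonalizable.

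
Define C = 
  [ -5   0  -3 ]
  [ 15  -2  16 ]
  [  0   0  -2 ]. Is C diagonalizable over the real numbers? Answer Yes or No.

Characteristic polynomial: p(t) = t^3 + 9t^2 + 24t + 20 = (t + 2)^2(t + 5).
t = -2 has algebraic multiplicity 2; rank(C + 2I) = 2, so geometric multiplicity = 1.
Geometric multiplicity < algebraic multiplicity, so C is not diagonalizable.

No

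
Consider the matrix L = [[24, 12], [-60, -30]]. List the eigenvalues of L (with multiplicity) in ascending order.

Characteristic polynomial: p(λ) = λ^2 + 6λ = λ(λ + 6).
Roots (with multiplicity): -6, 0.

-6, 0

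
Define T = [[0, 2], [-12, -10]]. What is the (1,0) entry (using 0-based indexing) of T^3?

Characteristic polynomial: r^2 + 10r + 24 = (r + 4)(r + 6), so the eigenvalues are -6, -4.
r=-6: eigenvector (-1, 3).
r=-4: eigenvector (-1, 2).
P = [[-1, -1], [3, 2]], D = diag(-6, -4), P⁻¹ = [[2, 1], [-3, -1]].
T³ = P·diag(-216, -64)·P⁻¹ = [[240, 152], [-912, -520]].
The requested entry is -912.

-912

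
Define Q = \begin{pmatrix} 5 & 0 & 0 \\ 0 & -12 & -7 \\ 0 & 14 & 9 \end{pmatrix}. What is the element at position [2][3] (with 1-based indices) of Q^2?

21

Characteristic polynomial: λ^3 - 2λ^2 - 25λ + 50 = (λ - 5)(λ - 2)(λ + 5), so the eigenvalues are -5, 2, 5.
λ=5: eigenvector (1, 0, 0).
λ=2: eigenvector (0, 1, -2).
λ=-5: eigenvector (0, 1, -1).
P = [[1, 0, 0], [0, 1, 1], [0, -2, -1]], D = diag(5, 2, -5), P⁻¹ = [[1, 0, 0], [0, -1, -1], [0, 2, 1]].
Q² = P·diag(25, 4, 25)·P⁻¹ = [[25, 0, 0], [0, 46, 21], [0, -42, -17]].
The requested entry is 21.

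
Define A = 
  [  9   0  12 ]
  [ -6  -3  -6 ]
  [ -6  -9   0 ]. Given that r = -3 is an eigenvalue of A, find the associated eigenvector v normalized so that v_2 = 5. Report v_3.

A + 3I = [[12, 0, 12], [-6, 0, -6], [-6, -9, 3]].
Solving (A + 3I)v = 0 gives the eigenspace spanned by (-5, 5, 5).
With v_2 = 5, v = (-5, 5, 5), so v_3 = 5.

5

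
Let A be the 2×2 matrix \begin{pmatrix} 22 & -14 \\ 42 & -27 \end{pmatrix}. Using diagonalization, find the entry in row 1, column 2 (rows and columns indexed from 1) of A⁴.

2590

Characteristic polynomial: t^2 + 5t - 6 = (t - 1)(t + 6), so the eigenvalues are -6, 1.
t=-6: eigenvector (1, 2).
t=1: eigenvector (-2, -3).
P = [[1, -2], [2, -3]], D = diag(-6, 1), P⁻¹ = [[-3, 2], [-2, 1]].
A⁴ = P·diag(1296, 1)·P⁻¹ = [[-3884, 2590], [-7770, 5181]].
The requested entry is 2590.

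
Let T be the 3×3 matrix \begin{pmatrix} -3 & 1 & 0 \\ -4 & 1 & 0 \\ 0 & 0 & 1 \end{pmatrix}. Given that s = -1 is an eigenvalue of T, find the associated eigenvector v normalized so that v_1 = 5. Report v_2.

T + 1I = [[-2, 1, 0], [-4, 2, 0], [0, 0, 2]].
Solving (T + 1I)v = 0 gives the eigenspace spanned by (5, 10, 0).
With v_1 = 5, v = (5, 10, 0), so v_2 = 10.

10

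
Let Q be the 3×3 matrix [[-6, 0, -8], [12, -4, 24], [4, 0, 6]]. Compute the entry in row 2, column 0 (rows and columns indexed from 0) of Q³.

16

Characteristic polynomial: λ^3 + 4λ^2 - 4λ - 16 = (λ - 2)(λ + 2)(λ + 4), so the eigenvalues are -4, -2, 2.
λ=2: eigenvector (-1, 2, 1).
λ=-4: eigenvector (0, 1, 0).
λ=-2: eigenvector (-2, 0, 1).
P = [[-1, 0, -2], [2, 1, 0], [1, 0, 1]], D = diag(2, -4, -2), P⁻¹ = [[1, 0, 2], [-2, 1, -4], [-1, 0, -1]].
Q³ = P·diag(8, -64, -8)·P⁻¹ = [[-24, 0, -32], [144, -64, 288], [16, 0, 24]].
The requested entry is 16.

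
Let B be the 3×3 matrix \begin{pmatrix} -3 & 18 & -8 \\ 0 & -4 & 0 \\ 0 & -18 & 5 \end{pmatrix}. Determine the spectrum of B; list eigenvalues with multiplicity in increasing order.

-4, -3, 5

Characteristic polynomial: p(λ) = λ^3 + 2λ^2 - 23λ - 60 = (λ - 5)(λ + 3)(λ + 4).
Roots (with multiplicity): -4, -3, 5.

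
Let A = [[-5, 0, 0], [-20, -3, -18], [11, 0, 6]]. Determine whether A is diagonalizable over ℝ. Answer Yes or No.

Yes

Characteristic polynomial: p(r) = r^3 + 2r^2 - 33r - 90 = (r - 6)(r + 3)(r + 5).
All 3 eigenvalues are distinct, so A is diagonalizable.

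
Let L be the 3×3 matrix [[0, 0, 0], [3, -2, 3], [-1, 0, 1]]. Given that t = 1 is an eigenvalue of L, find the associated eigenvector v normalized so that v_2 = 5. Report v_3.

5

L − 1I = [[-1, 0, 0], [3, -3, 3], [-1, 0, 0]].
Solving (L − 1I)v = 0 gives the eigenspace spanned by (0, 5, 5).
With v_2 = 5, v = (0, 5, 5), so v_3 = 5.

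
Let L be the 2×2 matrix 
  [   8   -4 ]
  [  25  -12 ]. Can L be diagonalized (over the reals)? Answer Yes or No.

No

Characteristic polynomial: p(μ) = μ^2 + 4μ + 4 = (μ + 2)^2.
μ = -2 has algebraic multiplicity 2; rank(L + 2I) = 1, so geometric multiplicity = 1.
Geometric multiplicity < algebraic multiplicity, so L is not diagonalizable.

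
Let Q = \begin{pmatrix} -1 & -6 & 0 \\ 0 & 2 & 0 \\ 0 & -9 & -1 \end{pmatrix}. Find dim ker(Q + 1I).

Q + 1I = [[0, -6, 0], [0, 3, 0], [0, -9, 0]].
This matrix has rank 1, so its null space has dimension 3 − 1 = 2.

2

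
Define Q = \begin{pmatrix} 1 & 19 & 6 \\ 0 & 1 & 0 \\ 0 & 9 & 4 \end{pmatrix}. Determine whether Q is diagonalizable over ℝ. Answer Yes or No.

No

Characteristic polynomial: p(μ) = μ^3 - 6μ^2 + 9μ - 4 = (μ - 4)(μ - 1)^2.
μ = 1 has algebraic multiplicity 2; rank(Q − 1I) = 2, so geometric multiplicity = 1.
Geometric multiplicity < algebraic multiplicity, so Q is not diagonalizable.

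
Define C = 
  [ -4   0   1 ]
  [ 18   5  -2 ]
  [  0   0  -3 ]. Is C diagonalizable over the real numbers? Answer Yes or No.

Yes

Characteristic polynomial: p(λ) = λ^3 + 2λ^2 - 23λ - 60 = (λ - 5)(λ + 3)(λ + 4).
All 3 eigenvalues are distinct, so C is diagonalizable.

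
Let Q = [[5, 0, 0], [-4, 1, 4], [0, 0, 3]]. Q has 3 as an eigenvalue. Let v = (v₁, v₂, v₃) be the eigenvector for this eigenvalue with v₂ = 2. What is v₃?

Q − 3I = [[2, 0, 0], [-4, -2, 4], [0, 0, 0]].
Solving (Q − 3I)v = 0 gives the eigenspace spanned by (0, 2, 1).
With v₂ = 2, v = (0, 2, 1), so v₃ = 1.

1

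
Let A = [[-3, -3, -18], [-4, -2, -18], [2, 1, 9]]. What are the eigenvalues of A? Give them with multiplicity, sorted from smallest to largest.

Characteristic polynomial: p(t) = t^3 - 4t^2 + 3t = t(t - 3)(t - 1).
Roots (with multiplicity): 0, 1, 3.

0, 1, 3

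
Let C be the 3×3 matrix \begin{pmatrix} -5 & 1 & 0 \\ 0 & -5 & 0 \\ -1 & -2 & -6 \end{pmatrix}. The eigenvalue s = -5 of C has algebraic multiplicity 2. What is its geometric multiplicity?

1

C + 5I = [[0, 1, 0], [0, 0, 0], [-1, -2, -1]].
This matrix has rank 2, so its null space has dimension 3 − 2 = 1.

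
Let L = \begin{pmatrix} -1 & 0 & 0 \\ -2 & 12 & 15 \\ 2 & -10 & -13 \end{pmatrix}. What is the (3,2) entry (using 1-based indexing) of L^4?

130

Characteristic polynomial: r^3 + 2r^2 - 5r - 6 = (r - 2)(r + 1)(r + 3), so the eigenvalues are -3, -1, 2.
r=-1: eigenvector (1, -1, 1).
r=2: eigenvector (0, 3, -2).
r=-3: eigenvector (0, -1, 1).
P = [[1, 0, 0], [-1, 3, -1], [1, -2, 1]], D = diag(-1, 2, -3), P⁻¹ = [[1, 0, 0], [0, 1, 1], [-1, 2, 3]].
L⁴ = P·diag(1, 16, 81)·P⁻¹ = [[1, 0, 0], [80, -114, -195], [-80, 130, 211]].
The requested entry is 130.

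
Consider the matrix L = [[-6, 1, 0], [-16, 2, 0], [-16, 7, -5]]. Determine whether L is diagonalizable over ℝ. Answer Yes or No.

No

Characteristic polynomial: p(r) = r^3 + 9r^2 + 24r + 20 = (r + 2)^2(r + 5).
r = -2 has algebraic multiplicity 2; rank(L + 2I) = 2, so geometric multiplicity = 1.
Geometric multiplicity < algebraic multiplicity, so L is not diagonalizable.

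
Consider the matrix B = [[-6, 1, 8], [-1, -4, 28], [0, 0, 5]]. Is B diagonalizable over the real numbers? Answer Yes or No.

Characteristic polynomial: p(μ) = μ^3 + 5μ^2 - 25μ - 125 = (μ - 5)(μ + 5)^2.
μ = -5 has algebraic multiplicity 2; rank(B + 5I) = 2, so geometric multiplicity = 1.
Geometric multiplicity < algebraic multiplicity, so B is not diagonalizable.

No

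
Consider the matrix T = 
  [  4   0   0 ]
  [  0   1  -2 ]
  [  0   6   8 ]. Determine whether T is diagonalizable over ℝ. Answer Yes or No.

Characteristic polynomial: p(μ) = μ^3 - 13μ^2 + 56μ - 80 = (μ - 5)(μ - 4)^2.
μ = 4 has algebraic multiplicity 2; rank(T − 4I) = 1, so geometric multiplicity = 2.
Every eigenvalue has geometric = algebraic multiplicity, so T is diagonalizable.

Yes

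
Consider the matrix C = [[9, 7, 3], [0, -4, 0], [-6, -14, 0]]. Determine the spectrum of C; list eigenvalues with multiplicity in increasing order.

Characteristic polynomial: p(λ) = λ^3 - 5λ^2 - 18λ + 72 = (λ - 6)(λ - 3)(λ + 4).
Roots (with multiplicity): -4, 3, 6.

-4, 3, 6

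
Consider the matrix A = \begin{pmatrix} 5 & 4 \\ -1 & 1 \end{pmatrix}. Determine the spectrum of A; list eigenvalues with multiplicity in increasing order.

3, 3

Characteristic polynomial: p(r) = r^2 - 6r + 9 = (r - 3)^2.
Roots (with multiplicity): 3, 3.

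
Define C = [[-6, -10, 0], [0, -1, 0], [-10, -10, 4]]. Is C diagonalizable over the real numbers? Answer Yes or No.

Characteristic polynomial: p(λ) = λ^3 + 3λ^2 - 22λ - 24 = (λ - 4)(λ + 1)(λ + 6).
All 3 eigenvalues are distinct, so C is diagonalizable.

Yes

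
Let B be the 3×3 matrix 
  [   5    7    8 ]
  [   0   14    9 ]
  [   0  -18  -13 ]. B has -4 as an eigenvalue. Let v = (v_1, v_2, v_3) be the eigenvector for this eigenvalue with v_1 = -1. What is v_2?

-1

B + 4I = [[9, 7, 8], [0, 18, 9], [0, -18, -9]].
Solving (B + 4I)v = 0 gives the eigenspace spanned by (-1, -1, 2).
With v_1 = -1, v = (-1, -1, 2), so v_2 = -1.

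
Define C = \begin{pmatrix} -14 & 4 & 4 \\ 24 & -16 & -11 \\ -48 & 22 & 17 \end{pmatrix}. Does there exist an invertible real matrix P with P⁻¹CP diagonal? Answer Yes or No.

Yes

Characteristic polynomial: p(s) = s^3 + 13s^2 + 52s + 60 = (s + 2)(s + 5)(s + 6).
All 3 eigenvalues are distinct, so C is diagonalizable.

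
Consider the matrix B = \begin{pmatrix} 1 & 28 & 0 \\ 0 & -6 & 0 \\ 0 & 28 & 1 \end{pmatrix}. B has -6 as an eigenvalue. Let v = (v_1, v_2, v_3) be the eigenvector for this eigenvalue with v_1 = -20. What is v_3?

-20

B + 6I = [[7, 28, 0], [0, 0, 0], [0, 28, 7]].
Solving (B + 6I)v = 0 gives the eigenspace spanned by (-20, 5, -20).
With v_1 = -20, v = (-20, 5, -20), so v_3 = -20.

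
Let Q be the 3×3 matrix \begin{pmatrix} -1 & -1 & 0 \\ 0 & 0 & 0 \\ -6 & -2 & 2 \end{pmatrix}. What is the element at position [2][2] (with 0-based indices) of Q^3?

Characteristic polynomial: s^3 - s^2 - 2s = s(s - 2)(s + 1), so the eigenvalues are -1, 0, 2.
s=-1: eigenvector (1, 0, 2).
s=0: eigenvector (-1, 1, -2).
s=2: eigenvector (0, 0, 1).
P = [[1, -1, 0], [0, 1, 0], [2, -2, 1]], D = diag(-1, 0, 2), P⁻¹ = [[1, 1, 0], [0, 1, 0], [-2, 0, 1]].
Q³ = P·diag(-1, 0, 8)·P⁻¹ = [[-1, -1, 0], [0, 0, 0], [-18, -2, 8]].
The requested entry is 8.

8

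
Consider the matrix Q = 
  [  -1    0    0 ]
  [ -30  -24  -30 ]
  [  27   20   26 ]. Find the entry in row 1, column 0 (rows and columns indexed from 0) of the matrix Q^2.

-60

Characteristic polynomial: r^3 - r^2 - 26r - 24 = (r - 6)(r + 1)(r + 4), so the eigenvalues are -4, -1, 6.
r=-1: eigenvector (1, 0, -1).
r=6: eigenvector (0, 1, -1).
r=-4: eigenvector (0, 3, -2).
P = [[1, 0, 0], [0, 1, 3], [-1, -1, -2]], D = diag(-1, 6, -4), P⁻¹ = [[1, 0, 0], [-3, -2, -3], [1, 1, 1]].
Q² = P·diag(1, 36, 16)·P⁻¹ = [[1, 0, 0], [-60, -24, -60], [75, 40, 76]].
The requested entry is -60.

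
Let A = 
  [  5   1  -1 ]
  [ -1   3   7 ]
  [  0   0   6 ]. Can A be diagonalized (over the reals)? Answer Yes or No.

Characteristic polynomial: p(r) = r^3 - 14r^2 + 64r - 96 = (r - 6)(r - 4)^2.
r = 4 has algebraic multiplicity 2; rank(A − 4I) = 2, so geometric multiplicity = 1.
Geometric multiplicity < algebraic multiplicity, so A is not diagonalizable.

No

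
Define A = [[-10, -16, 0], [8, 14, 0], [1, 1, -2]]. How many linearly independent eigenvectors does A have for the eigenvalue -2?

1

A + 2I = [[-8, -16, 0], [8, 16, 0], [1, 1, 0]].
This matrix has rank 2, so its null space has dimension 3 − 2 = 1.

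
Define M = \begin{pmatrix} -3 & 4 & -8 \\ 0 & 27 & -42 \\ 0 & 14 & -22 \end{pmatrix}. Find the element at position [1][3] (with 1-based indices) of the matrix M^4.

Characteristic polynomial: λ^3 - 2λ^2 - 21λ - 18 = (λ - 6)(λ + 1)(λ + 3), so the eigenvalues are -3, -1, 6.
λ=-3: eigenvector (1, 0, 0).
λ=6: eigenvector (0, 2, 1).
λ=-1: eigenvector (2, -3, -2).
P = [[1, 0, 2], [0, 2, -3], [0, 1, -2]], D = diag(-3, 6, -1), P⁻¹ = [[1, -2, 4], [0, 2, -3], [0, 1, -2]].
M⁴ = P·diag(81, 1296, 1)·P⁻¹ = [[81, -160, 320], [0, 5181, -7770], [0, 2590, -3884]].
The requested entry is 320.

320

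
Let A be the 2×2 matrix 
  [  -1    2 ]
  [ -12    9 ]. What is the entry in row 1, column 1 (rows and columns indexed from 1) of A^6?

Characteristic polynomial: μ^2 - 8μ + 15 = (μ - 5)(μ - 3), so the eigenvalues are 3, 5.
μ=3: eigenvector (-1, -2).
μ=5: eigenvector (1, 3).
P = [[-1, 1], [-2, 3]], D = diag(3, 5), P⁻¹ = [[-3, 1], [-2, 1]].
A⁶ = P·diag(729, 15625)·P⁻¹ = [[-29063, 14896], [-89376, 45417]].
The requested entry is -29063.

-29063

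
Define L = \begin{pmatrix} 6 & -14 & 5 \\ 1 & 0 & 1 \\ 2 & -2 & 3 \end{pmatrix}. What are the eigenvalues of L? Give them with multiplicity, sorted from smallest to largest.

Characteristic polynomial: p(r) = r^3 - 9r^2 + 24r - 16 = (r - 4)^2(r - 1).
Roots (with multiplicity): 1, 4, 4.

1, 4, 4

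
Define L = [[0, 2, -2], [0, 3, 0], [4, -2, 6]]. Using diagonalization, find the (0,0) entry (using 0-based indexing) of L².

-8

Characteristic polynomial: t^3 - 9t^2 + 26t - 24 = (t - 4)(t - 3)(t - 2), so the eigenvalues are 2, 3, 4.
t=4: eigenvector (-1, 0, 2).
t=3: eigenvector (2, 1, -2).
t=2: eigenvector (-1, 0, 1).
P = [[-1, 2, -1], [0, 1, 0], [2, -2, 1]], D = diag(4, 3, 2), P⁻¹ = [[1, 0, 1], [0, 1, 0], [-2, 2, -1]].
L² = P·diag(16, 9, 4)·P⁻¹ = [[-8, 10, -12], [0, 9, 0], [24, -10, 28]].
The requested entry is -8.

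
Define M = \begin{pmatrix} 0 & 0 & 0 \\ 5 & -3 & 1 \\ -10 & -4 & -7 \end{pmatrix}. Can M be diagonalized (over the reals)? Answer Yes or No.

No

Characteristic polynomial: p(μ) = μ^3 + 10μ^2 + 25μ = μ(μ + 5)^2.
μ = -5 has algebraic multiplicity 2; rank(M + 5I) = 2, so geometric multiplicity = 1.
Geometric multiplicity < algebraic multiplicity, so M is not diagonalizable.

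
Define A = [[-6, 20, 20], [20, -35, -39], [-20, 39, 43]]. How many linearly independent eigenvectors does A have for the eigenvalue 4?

1

A − 4I = [[-10, 20, 20], [20, -39, -39], [-20, 39, 39]].
This matrix has rank 2, so its null space has dimension 3 − 2 = 1.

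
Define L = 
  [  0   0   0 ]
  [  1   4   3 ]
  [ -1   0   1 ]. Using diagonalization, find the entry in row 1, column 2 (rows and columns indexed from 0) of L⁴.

Characteristic polynomial: r^3 - 5r^2 + 4r = r(r - 4)(r - 1), so the eigenvalues are 0, 1, 4.
r=1: eigenvector (0, -1, 1).
r=4: eigenvector (0, 1, 0).
r=0: eigenvector (1, -1, 1).
P = [[0, 0, 1], [-1, 1, -1], [1, 0, 1]], D = diag(1, 4, 0), P⁻¹ = [[-1, 0, 1], [0, 1, 1], [1, 0, 0]].
L⁴ = P·diag(1, 256, 0)·P⁻¹ = [[0, 0, 0], [1, 256, 255], [-1, 0, 1]].
The requested entry is 255.

255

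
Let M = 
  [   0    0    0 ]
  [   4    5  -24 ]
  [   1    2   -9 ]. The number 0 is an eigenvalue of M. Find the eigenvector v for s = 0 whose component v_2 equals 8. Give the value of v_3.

2

M = [[0, 0, 0], [4, 5, -24], [1, 2, -9]].
Solving (M)v = 0 gives the eigenspace spanned by (2, 8, 2).
With v_2 = 8, v = (2, 8, 2), so v_3 = 2.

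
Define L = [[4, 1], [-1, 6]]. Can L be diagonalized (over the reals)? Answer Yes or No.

Characteristic polynomial: p(μ) = μ^2 - 10μ + 25 = (μ - 5)^2.
μ = 5 has algebraic multiplicity 2; rank(L − 5I) = 1, so geometric multiplicity = 1.
Geometric multiplicity < algebraic multiplicity, so L is not diagonalizable.

No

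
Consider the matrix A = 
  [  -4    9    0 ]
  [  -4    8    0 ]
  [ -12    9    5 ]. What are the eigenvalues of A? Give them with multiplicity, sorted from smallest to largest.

Characteristic polynomial: p(λ) = λ^3 - 9λ^2 + 24λ - 20 = (λ - 5)(λ - 2)^2.
Roots (with multiplicity): 2, 2, 5.

2, 2, 5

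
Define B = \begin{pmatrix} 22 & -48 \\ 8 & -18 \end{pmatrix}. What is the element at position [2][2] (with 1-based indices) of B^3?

-456

Characteristic polynomial: s^2 - 4s - 12 = (s - 6)(s + 2), so the eigenvalues are -2, 6.
s=6: eigenvector (3, 1).
s=-2: eigenvector (2, 1).
P = [[3, 2], [1, 1]], D = diag(6, -2), P⁻¹ = [[1, -2], [-1, 3]].
B³ = P·diag(216, -8)·P⁻¹ = [[664, -1344], [224, -456]].
The requested entry is -456.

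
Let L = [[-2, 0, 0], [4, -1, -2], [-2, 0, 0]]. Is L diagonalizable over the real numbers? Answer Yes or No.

Yes

Characteristic polynomial: p(μ) = μ^3 + 3μ^2 + 2μ = μ(μ + 1)(μ + 2).
All 3 eigenvalues are distinct, so L is diagonalizable.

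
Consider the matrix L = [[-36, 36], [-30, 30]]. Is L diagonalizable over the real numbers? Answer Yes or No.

Yes

Characteristic polynomial: p(s) = s^2 + 6s = s(s + 6).
All 2 eigenvalues are distinct, so L is diagonalizable.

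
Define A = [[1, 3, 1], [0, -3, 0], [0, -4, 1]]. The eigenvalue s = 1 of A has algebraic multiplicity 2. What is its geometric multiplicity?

A − 1I = [[0, 3, 1], [0, -4, 0], [0, -4, 0]].
This matrix has rank 2, so its null space has dimension 3 − 2 = 1.

1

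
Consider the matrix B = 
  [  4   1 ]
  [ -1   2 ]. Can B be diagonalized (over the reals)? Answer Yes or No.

No

Characteristic polynomial: p(t) = t^2 - 6t + 9 = (t - 3)^2.
t = 3 has algebraic multiplicity 2; rank(B − 3I) = 1, so geometric multiplicity = 1.
Geometric multiplicity < algebraic multiplicity, so B is not diagonalizable.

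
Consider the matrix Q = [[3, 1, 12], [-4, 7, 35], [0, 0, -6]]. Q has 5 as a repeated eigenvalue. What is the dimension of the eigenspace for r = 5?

Q − 5I = [[-2, 1, 12], [-4, 2, 35], [0, 0, -11]].
This matrix has rank 2, so its null space has dimension 3 − 2 = 1.

1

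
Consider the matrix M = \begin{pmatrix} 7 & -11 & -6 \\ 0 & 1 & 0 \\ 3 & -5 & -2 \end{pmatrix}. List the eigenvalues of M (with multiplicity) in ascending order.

1, 1, 4

Characteristic polynomial: p(s) = s^3 - 6s^2 + 9s - 4 = (s - 4)(s - 1)^2.
Roots (with multiplicity): 1, 1, 4.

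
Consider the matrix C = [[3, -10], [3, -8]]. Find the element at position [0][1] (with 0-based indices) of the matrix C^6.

6650

Characteristic polynomial: s^2 + 5s + 6 = (s + 2)(s + 3), so the eigenvalues are -3, -2.
s=-3: eigenvector (-5, -3).
s=-2: eigenvector (2, 1).
P = [[-5, 2], [-3, 1]], D = diag(-3, -2), P⁻¹ = [[1, -2], [3, -5]].
C⁶ = P·diag(729, 64)·P⁻¹ = [[-3261, 6650], [-1995, 4054]].
The requested entry is 6650.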